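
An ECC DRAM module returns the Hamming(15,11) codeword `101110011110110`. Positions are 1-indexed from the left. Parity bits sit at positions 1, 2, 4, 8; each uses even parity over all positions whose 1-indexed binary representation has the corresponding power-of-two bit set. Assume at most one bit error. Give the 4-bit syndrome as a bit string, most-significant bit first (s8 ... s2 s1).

s1: b1⊕b3⊕b5⊕b7⊕b9⊕b11⊕b13⊕b15 = 1⊕1⊕1⊕0⊕1⊕1⊕1⊕0 = 0
s2: b2⊕b3⊕b6⊕b7⊕b10⊕b11⊕b14⊕b15 = 0⊕1⊕0⊕0⊕1⊕1⊕1⊕0 = 0
s4: b4⊕b5⊕b6⊕b7⊕b12⊕b13⊕b14⊕b15 = 1⊕1⊕0⊕0⊕0⊕1⊕1⊕0 = 0
s8: b8⊕b9⊕b10⊕b11⊕b12⊕b13⊕b14⊕b15 = 1⊕1⊕1⊕1⊕0⊕1⊕1⊕0 = 0
Syndrome (s8...s1) = 0000 → position 0 (no error).

0000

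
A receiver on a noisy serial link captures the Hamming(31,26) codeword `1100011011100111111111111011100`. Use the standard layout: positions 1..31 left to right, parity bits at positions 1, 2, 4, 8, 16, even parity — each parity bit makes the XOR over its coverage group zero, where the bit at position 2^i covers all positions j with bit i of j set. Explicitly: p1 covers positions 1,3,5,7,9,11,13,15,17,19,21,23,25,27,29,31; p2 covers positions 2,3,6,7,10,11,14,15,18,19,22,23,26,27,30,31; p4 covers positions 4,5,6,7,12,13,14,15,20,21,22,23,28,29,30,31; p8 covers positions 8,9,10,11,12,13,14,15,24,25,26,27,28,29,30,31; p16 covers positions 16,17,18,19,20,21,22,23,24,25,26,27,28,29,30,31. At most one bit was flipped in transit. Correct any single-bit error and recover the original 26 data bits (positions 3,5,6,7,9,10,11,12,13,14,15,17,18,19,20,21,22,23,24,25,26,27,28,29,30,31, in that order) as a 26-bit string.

00111110011111111111011100

s1: b1⊕b3⊕b5⊕b7⊕b9⊕b11⊕b13⊕b15⊕b17⊕b19⊕b21⊕b23⊕b25⊕b27⊕b29⊕b31 = 1⊕0⊕0⊕1⊕1⊕1⊕0⊕1⊕1⊕1⊕1⊕1⊕1⊕1⊕1⊕0 = 0
s2: b2⊕b3⊕b6⊕b7⊕b10⊕b11⊕b14⊕b15⊕b18⊕b19⊕b22⊕b23⊕b26⊕b27⊕b30⊕b31 = 1⊕0⊕1⊕1⊕1⊕1⊕1⊕1⊕1⊕1⊕1⊕1⊕0⊕1⊕0⊕0 = 0
s4: b4⊕b5⊕b6⊕b7⊕b12⊕b13⊕b14⊕b15⊕b20⊕b21⊕b22⊕b23⊕b28⊕b29⊕b30⊕b31 = 0⊕0⊕1⊕1⊕0⊕0⊕1⊕1⊕1⊕1⊕1⊕1⊕1⊕1⊕0⊕0 = 0
s8: b8⊕b9⊕b10⊕b11⊕b12⊕b13⊕b14⊕b15⊕b24⊕b25⊕b26⊕b27⊕b28⊕b29⊕b30⊕b31 = 0⊕1⊕1⊕1⊕0⊕0⊕1⊕1⊕1⊕1⊕0⊕1⊕1⊕1⊕0⊕0 = 0
s16: b16⊕b17⊕b18⊕b19⊕b20⊕b21⊕b22⊕b23⊕b24⊕b25⊕b26⊕b27⊕b28⊕b29⊕b30⊕b31 = 1⊕1⊕1⊕1⊕1⊕1⊕1⊕1⊕1⊕1⊕0⊕1⊕1⊕1⊕0⊕0 = 1
Syndrome (s16...s1) = 10000 → position 16.
Flip bit 16: corrected codeword = 1100011011100110111111111011100
Data bits at positions 3,5,6,7,9,10,11,12,13,14,15,17,18,19,20,21,22,23,24,25,26,27,28,29,30,31: 00111110011111111111011100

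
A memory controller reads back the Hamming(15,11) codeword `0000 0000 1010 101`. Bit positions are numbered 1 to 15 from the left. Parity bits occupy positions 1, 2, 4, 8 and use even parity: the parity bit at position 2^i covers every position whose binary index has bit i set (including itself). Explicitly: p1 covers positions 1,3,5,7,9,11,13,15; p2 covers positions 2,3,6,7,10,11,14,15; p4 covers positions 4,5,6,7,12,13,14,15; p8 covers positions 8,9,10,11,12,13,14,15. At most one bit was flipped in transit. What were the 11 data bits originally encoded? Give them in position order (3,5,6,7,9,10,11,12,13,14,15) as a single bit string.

s1: b1⊕b3⊕b5⊕b7⊕b9⊕b11⊕b13⊕b15 = 0⊕0⊕0⊕0⊕1⊕1⊕1⊕1 = 0
s2: b2⊕b3⊕b6⊕b7⊕b10⊕b11⊕b14⊕b15 = 0⊕0⊕0⊕0⊕0⊕1⊕0⊕1 = 0
s4: b4⊕b5⊕b6⊕b7⊕b12⊕b13⊕b14⊕b15 = 0⊕0⊕0⊕0⊕0⊕1⊕0⊕1 = 0
s8: b8⊕b9⊕b10⊕b11⊕b12⊕b13⊕b14⊕b15 = 0⊕1⊕0⊕1⊕0⊕1⊕0⊕1 = 0
Syndrome (s8...s1) = 0000 → position 0 (no error).
No correction needed.
Data bits at positions 3,5,6,7,9,10,11,12,13,14,15: 00001010101

00001010101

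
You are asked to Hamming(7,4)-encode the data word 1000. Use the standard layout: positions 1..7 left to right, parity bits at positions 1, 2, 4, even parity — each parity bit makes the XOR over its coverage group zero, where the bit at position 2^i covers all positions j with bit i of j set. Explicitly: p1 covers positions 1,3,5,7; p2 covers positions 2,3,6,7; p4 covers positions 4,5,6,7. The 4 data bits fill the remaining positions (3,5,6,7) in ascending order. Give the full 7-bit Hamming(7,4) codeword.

Place data bits at non-power-of-two positions: b3=1, b5=0, b6=0, b7=0.
p1 = XOR of data positions {3,5,7} = 1⊕0⊕0 = 1
p2 = XOR of data positions {3,6,7} = 1⊕0⊕0 = 1
p4 = XOR of data positions {5,6,7} = 0⊕0⊕0 = 0
Codeword b1..b7 = 1110000

1110000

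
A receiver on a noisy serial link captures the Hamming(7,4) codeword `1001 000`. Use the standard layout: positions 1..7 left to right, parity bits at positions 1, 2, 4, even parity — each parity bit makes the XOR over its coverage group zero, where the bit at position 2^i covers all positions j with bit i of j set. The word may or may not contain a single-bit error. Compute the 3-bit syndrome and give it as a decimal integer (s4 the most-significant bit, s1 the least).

5

s1: b1⊕b3⊕b5⊕b7 = 1⊕0⊕0⊕0 = 1
s2: b2⊕b3⊕b6⊕b7 = 0⊕0⊕0⊕0 = 0
s4: b4⊕b5⊕b6⊕b7 = 1⊕0⊕0⊕0 = 1
Syndrome (s4...s1) = 101 → position 5.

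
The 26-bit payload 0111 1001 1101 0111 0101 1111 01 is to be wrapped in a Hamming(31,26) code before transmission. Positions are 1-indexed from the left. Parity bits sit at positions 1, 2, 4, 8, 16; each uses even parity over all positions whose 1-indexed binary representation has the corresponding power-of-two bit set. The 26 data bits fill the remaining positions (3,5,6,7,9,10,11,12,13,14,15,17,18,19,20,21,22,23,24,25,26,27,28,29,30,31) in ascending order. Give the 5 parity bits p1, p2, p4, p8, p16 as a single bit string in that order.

Place data bits at non-power-of-two positions: b3=0, b5=1, b6=1, b7=1, b9=1, b10=0, b11=0, b12=1, b13=1, b14=1, b15=0, b17=1, b18=0, b19=1, b20=1, b21=1, b22=0, b23=1, b24=0, b25=1, b26=1, b27=1, b28=1, b29=1, b30=0, b31=1.
p1 = XOR of data positions {3,5,7,9,11,13,15,17,19,21,23,25,27,29,31} = 0⊕1⊕1⊕1⊕0⊕1⊕0⊕1⊕1⊕1⊕1⊕1⊕1⊕1⊕1 = 0
p2 = XOR of data positions {3,6,7,10,11,14,15,18,19,22,23,26,27,30,31} = 0⊕1⊕1⊕0⊕0⊕1⊕0⊕0⊕1⊕0⊕1⊕1⊕1⊕0⊕1 = 0
p4 = XOR of data positions {5,6,7,12,13,14,15,20,21,22,23,28,29,30,31} = 1⊕1⊕1⊕1⊕1⊕1⊕0⊕1⊕1⊕0⊕1⊕1⊕1⊕0⊕1 = 0
p8 = XOR of data positions {9,10,11,12,13,14,15,24,25,26,27,28,29,30,31} = 1⊕0⊕0⊕1⊕1⊕1⊕0⊕0⊕1⊕1⊕1⊕1⊕1⊕0⊕1 = 0
p16 = XOR of data positions {17,18,19,20,21,22,23,24,25,26,27,28,29,30,31} = 1⊕0⊕1⊕1⊕1⊕0⊕1⊕0⊕1⊕1⊕1⊕1⊕1⊕0⊕1 = 1
Parity bits p1,p2,p4,p8,p16 = 00001

00001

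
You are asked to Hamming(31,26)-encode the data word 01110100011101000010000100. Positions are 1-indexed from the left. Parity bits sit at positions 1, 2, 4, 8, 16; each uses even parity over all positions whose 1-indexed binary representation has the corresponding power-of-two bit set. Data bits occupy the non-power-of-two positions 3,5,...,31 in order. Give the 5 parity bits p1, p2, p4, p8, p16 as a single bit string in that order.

00010

Place data bits at non-power-of-two positions: b3=0, b5=1, b6=1, b7=1, b9=0, b10=1, b11=0, b12=0, b13=0, b14=1, b15=1, b17=1, b18=0, b19=1, b20=0, b21=0, b22=0, b23=0, b24=1, b25=0, b26=0, b27=0, b28=0, b29=1, b30=0, b31=0.
p1 = XOR of data positions {3,5,7,9,11,13,15,17,19,21,23,25,27,29,31} = 0⊕1⊕1⊕0⊕0⊕0⊕1⊕1⊕1⊕0⊕0⊕0⊕0⊕1⊕0 = 0
p2 = XOR of data positions {3,6,7,10,11,14,15,18,19,22,23,26,27,30,31} = 0⊕1⊕1⊕1⊕0⊕1⊕1⊕0⊕1⊕0⊕0⊕0⊕0⊕0⊕0 = 0
p4 = XOR of data positions {5,6,7,12,13,14,15,20,21,22,23,28,29,30,31} = 1⊕1⊕1⊕0⊕0⊕1⊕1⊕0⊕0⊕0⊕0⊕0⊕1⊕0⊕0 = 0
p8 = XOR of data positions {9,10,11,12,13,14,15,24,25,26,27,28,29,30,31} = 0⊕1⊕0⊕0⊕0⊕1⊕1⊕1⊕0⊕0⊕0⊕0⊕1⊕0⊕0 = 1
p16 = XOR of data positions {17,18,19,20,21,22,23,24,25,26,27,28,29,30,31} = 1⊕0⊕1⊕0⊕0⊕0⊕0⊕1⊕0⊕0⊕0⊕0⊕1⊕0⊕0 = 0
Parity bits p1,p2,p4,p8,p16 = 00010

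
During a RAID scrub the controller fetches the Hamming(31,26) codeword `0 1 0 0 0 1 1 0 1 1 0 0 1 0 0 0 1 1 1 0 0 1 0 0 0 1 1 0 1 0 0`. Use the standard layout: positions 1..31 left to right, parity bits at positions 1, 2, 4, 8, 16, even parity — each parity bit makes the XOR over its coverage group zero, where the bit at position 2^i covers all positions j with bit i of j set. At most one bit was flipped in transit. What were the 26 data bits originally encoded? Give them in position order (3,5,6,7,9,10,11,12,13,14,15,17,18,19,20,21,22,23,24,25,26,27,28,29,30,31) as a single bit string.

00111100100111001100110100

s1: b1⊕b3⊕b5⊕b7⊕b9⊕b11⊕b13⊕b15⊕b17⊕b19⊕b21⊕b23⊕b25⊕b27⊕b29⊕b31 = 0⊕0⊕0⊕1⊕1⊕0⊕1⊕0⊕1⊕1⊕0⊕0⊕0⊕1⊕1⊕0 = 1
s2: b2⊕b3⊕b6⊕b7⊕b10⊕b11⊕b14⊕b15⊕b18⊕b19⊕b22⊕b23⊕b26⊕b27⊕b30⊕b31 = 1⊕0⊕1⊕1⊕1⊕0⊕0⊕0⊕1⊕1⊕1⊕0⊕1⊕1⊕0⊕0 = 1
s4: b4⊕b5⊕b6⊕b7⊕b12⊕b13⊕b14⊕b15⊕b20⊕b21⊕b22⊕b23⊕b28⊕b29⊕b30⊕b31 = 0⊕0⊕1⊕1⊕0⊕1⊕0⊕0⊕0⊕0⊕1⊕0⊕0⊕1⊕0⊕0 = 1
s8: b8⊕b9⊕b10⊕b11⊕b12⊕b13⊕b14⊕b15⊕b24⊕b25⊕b26⊕b27⊕b28⊕b29⊕b30⊕b31 = 0⊕1⊕1⊕0⊕0⊕1⊕0⊕0⊕0⊕0⊕1⊕1⊕0⊕1⊕0⊕0 = 0
s16: b16⊕b17⊕b18⊕b19⊕b20⊕b21⊕b22⊕b23⊕b24⊕b25⊕b26⊕b27⊕b28⊕b29⊕b30⊕b31 = 0⊕1⊕1⊕1⊕0⊕0⊕1⊕0⊕0⊕0⊕1⊕1⊕0⊕1⊕0⊕0 = 1
Syndrome (s16...s1) = 10111 → position 23.
Flip bit 23: corrected codeword = 0100011011001000111001100110100
Data bits at positions 3,5,6,7,9,10,11,12,13,14,15,17,18,19,20,21,22,23,24,25,26,27,28,29,30,31: 00111100100111001100110100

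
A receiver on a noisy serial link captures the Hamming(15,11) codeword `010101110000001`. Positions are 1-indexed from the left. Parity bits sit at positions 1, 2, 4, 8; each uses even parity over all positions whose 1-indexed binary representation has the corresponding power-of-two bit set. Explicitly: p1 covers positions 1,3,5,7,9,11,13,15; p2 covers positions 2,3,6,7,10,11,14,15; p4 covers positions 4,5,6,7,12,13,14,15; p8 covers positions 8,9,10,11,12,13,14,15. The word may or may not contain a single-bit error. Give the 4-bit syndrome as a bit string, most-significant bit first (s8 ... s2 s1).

0000

s1: b1⊕b3⊕b5⊕b7⊕b9⊕b11⊕b13⊕b15 = 0⊕0⊕0⊕1⊕0⊕0⊕0⊕1 = 0
s2: b2⊕b3⊕b6⊕b7⊕b10⊕b11⊕b14⊕b15 = 1⊕0⊕1⊕1⊕0⊕0⊕0⊕1 = 0
s4: b4⊕b5⊕b6⊕b7⊕b12⊕b13⊕b14⊕b15 = 1⊕0⊕1⊕1⊕0⊕0⊕0⊕1 = 0
s8: b8⊕b9⊕b10⊕b11⊕b12⊕b13⊕b14⊕b15 = 1⊕0⊕0⊕0⊕0⊕0⊕0⊕1 = 0
Syndrome (s8...s1) = 0000 → position 0 (no error).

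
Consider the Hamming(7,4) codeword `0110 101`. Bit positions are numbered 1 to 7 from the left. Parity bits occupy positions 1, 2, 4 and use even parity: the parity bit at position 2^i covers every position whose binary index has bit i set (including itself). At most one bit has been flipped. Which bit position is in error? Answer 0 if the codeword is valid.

3

s1: b1⊕b3⊕b5⊕b7 = 0⊕1⊕1⊕1 = 1
s2: b2⊕b3⊕b6⊕b7 = 1⊕1⊕0⊕1 = 1
s4: b4⊕b5⊕b6⊕b7 = 0⊕1⊕0⊕1 = 0
Syndrome (s4...s1) = 011 → position 3.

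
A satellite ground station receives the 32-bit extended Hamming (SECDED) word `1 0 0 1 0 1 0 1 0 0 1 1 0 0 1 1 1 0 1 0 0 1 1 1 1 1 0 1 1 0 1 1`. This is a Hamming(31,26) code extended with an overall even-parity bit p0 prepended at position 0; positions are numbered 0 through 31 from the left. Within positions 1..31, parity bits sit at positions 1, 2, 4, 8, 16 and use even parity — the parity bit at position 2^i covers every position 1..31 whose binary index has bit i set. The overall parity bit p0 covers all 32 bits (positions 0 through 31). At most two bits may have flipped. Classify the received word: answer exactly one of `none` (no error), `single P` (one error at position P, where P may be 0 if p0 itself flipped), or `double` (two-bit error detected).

single 16

s1: b1⊕b3⊕b5⊕b7⊕b9⊕b11⊕b13⊕b15⊕b17⊕b19⊕b21⊕b23⊕b25⊕b27⊕b29⊕b31 = 0⊕1⊕1⊕1⊕0⊕1⊕0⊕1⊕0⊕0⊕1⊕1⊕1⊕1⊕0⊕1 = 0
s2: b2⊕b3⊕b6⊕b7⊕b10⊕b11⊕b14⊕b15⊕b18⊕b19⊕b22⊕b23⊕b26⊕b27⊕b30⊕b31 = 0⊕1⊕0⊕1⊕1⊕1⊕1⊕1⊕1⊕0⊕1⊕1⊕0⊕1⊕1⊕1 = 0
s4: b4⊕b5⊕b6⊕b7⊕b12⊕b13⊕b14⊕b15⊕b20⊕b21⊕b22⊕b23⊕b28⊕b29⊕b30⊕b31 = 0⊕1⊕0⊕1⊕0⊕0⊕1⊕1⊕0⊕1⊕1⊕1⊕1⊕0⊕1⊕1 = 0
s8: b8⊕b9⊕b10⊕b11⊕b12⊕b13⊕b14⊕b15⊕b24⊕b25⊕b26⊕b27⊕b28⊕b29⊕b30⊕b31 = 0⊕0⊕1⊕1⊕0⊕0⊕1⊕1⊕1⊕1⊕0⊕1⊕1⊕0⊕1⊕1 = 0
s16: b16⊕b17⊕b18⊕b19⊕b20⊕b21⊕b22⊕b23⊕b24⊕b25⊕b26⊕b27⊕b28⊕b29⊕b30⊕b31 = 1⊕0⊕1⊕0⊕0⊕1⊕1⊕1⊕1⊕1⊕0⊕1⊕1⊕0⊕1⊕1 = 1
Syndrome (s16...s1) = 10000 → position 16.
Overall parity (XOR of all 32 bits, including p0): 1⊕0⊕0⊕1⊕0⊕1⊕0⊕1⊕0⊕0⊕1⊕1⊕0⊕0⊕1⊕1⊕1⊕0⊕1⊕0⊕0⊕1⊕1⊕1⊕1⊕1⊕0⊕1⊕1⊕0⊕1⊕1 = 1
Overall=1, syndrome position=16 → single-bit error at position 16.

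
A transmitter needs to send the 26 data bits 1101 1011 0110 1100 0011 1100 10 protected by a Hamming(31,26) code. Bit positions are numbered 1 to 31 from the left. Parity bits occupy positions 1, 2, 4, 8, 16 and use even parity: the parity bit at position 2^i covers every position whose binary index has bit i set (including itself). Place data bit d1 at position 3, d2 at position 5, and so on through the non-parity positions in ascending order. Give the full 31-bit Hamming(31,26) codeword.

1010101010110111011000011110010

Place data bits at non-power-of-two positions: b3=1, b5=1, b6=0, b7=1, b9=1, b10=0, b11=1, b12=1, b13=0, b14=1, b15=1, b17=0, b18=1, b19=1, b20=0, b21=0, b22=0, b23=0, b24=1, b25=1, b26=1, b27=1, b28=0, b29=0, b30=1, b31=0.
p1 = XOR of data positions {3,5,7,9,11,13,15,17,19,21,23,25,27,29,31} = 1⊕1⊕1⊕1⊕1⊕0⊕1⊕0⊕1⊕0⊕0⊕1⊕1⊕0⊕0 = 1
p2 = XOR of data positions {3,6,7,10,11,14,15,18,19,22,23,26,27,30,31} = 1⊕0⊕1⊕0⊕1⊕1⊕1⊕1⊕1⊕0⊕0⊕1⊕1⊕1⊕0 = 0
p4 = XOR of data positions {5,6,7,12,13,14,15,20,21,22,23,28,29,30,31} = 1⊕0⊕1⊕1⊕0⊕1⊕1⊕0⊕0⊕0⊕0⊕0⊕0⊕1⊕0 = 0
p8 = XOR of data positions {9,10,11,12,13,14,15,24,25,26,27,28,29,30,31} = 1⊕0⊕1⊕1⊕0⊕1⊕1⊕1⊕1⊕1⊕1⊕0⊕0⊕1⊕0 = 0
p16 = XOR of data positions {17,18,19,20,21,22,23,24,25,26,27,28,29,30,31} = 0⊕1⊕1⊕0⊕0⊕0⊕0⊕1⊕1⊕1⊕1⊕0⊕0⊕1⊕0 = 1
Codeword b1..b31 = 1010101010110111011000011110010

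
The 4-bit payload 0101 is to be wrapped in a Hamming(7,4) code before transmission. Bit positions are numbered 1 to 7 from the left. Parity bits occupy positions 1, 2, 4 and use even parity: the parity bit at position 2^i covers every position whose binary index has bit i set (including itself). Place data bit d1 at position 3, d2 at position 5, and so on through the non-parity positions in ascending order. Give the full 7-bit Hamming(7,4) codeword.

0100101

Place data bits at non-power-of-two positions: b3=0, b5=1, b6=0, b7=1.
p1 = XOR of data positions {3,5,7} = 0⊕1⊕1 = 0
p2 = XOR of data positions {3,6,7} = 0⊕0⊕1 = 1
p4 = XOR of data positions {5,6,7} = 1⊕0⊕1 = 0
Codeword b1..b7 = 0100101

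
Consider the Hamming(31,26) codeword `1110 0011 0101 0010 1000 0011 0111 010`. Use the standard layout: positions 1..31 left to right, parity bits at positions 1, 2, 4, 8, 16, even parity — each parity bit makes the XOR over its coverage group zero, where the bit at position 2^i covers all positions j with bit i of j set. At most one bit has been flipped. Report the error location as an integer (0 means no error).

s1: b1⊕b3⊕b5⊕b7⊕b9⊕b11⊕b13⊕b15⊕b17⊕b19⊕b21⊕b23⊕b25⊕b27⊕b29⊕b31 = 1⊕1⊕0⊕1⊕0⊕0⊕0⊕1⊕1⊕0⊕0⊕1⊕0⊕1⊕0⊕0 = 1
s2: b2⊕b3⊕b6⊕b7⊕b10⊕b11⊕b14⊕b15⊕b18⊕b19⊕b22⊕b23⊕b26⊕b27⊕b30⊕b31 = 1⊕1⊕0⊕1⊕1⊕0⊕0⊕1⊕0⊕0⊕0⊕1⊕1⊕1⊕1⊕0 = 1
s4: b4⊕b5⊕b6⊕b7⊕b12⊕b13⊕b14⊕b15⊕b20⊕b21⊕b22⊕b23⊕b28⊕b29⊕b30⊕b31 = 0⊕0⊕0⊕1⊕1⊕0⊕0⊕1⊕0⊕0⊕0⊕1⊕1⊕0⊕1⊕0 = 0
s8: b8⊕b9⊕b10⊕b11⊕b12⊕b13⊕b14⊕b15⊕b24⊕b25⊕b26⊕b27⊕b28⊕b29⊕b30⊕b31 = 1⊕0⊕1⊕0⊕1⊕0⊕0⊕1⊕1⊕0⊕1⊕1⊕1⊕0⊕1⊕0 = 1
s16: b16⊕b17⊕b18⊕b19⊕b20⊕b21⊕b22⊕b23⊕b24⊕b25⊕b26⊕b27⊕b28⊕b29⊕b30⊕b31 = 0⊕1⊕0⊕0⊕0⊕0⊕0⊕1⊕1⊕0⊕1⊕1⊕1⊕0⊕1⊕0 = 1
Syndrome (s16...s1) = 11011 → position 27.

27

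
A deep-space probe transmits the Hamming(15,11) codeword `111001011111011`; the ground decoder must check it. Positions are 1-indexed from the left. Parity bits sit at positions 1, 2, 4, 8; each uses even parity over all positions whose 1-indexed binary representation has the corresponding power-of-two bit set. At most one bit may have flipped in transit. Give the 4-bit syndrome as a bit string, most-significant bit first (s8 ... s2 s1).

1011

s1: b1⊕b3⊕b5⊕b7⊕b9⊕b11⊕b13⊕b15 = 1⊕1⊕0⊕0⊕1⊕1⊕0⊕1 = 1
s2: b2⊕b3⊕b6⊕b7⊕b10⊕b11⊕b14⊕b15 = 1⊕1⊕1⊕0⊕1⊕1⊕1⊕1 = 1
s4: b4⊕b5⊕b6⊕b7⊕b12⊕b13⊕b14⊕b15 = 0⊕0⊕1⊕0⊕1⊕0⊕1⊕1 = 0
s8: b8⊕b9⊕b10⊕b11⊕b12⊕b13⊕b14⊕b15 = 1⊕1⊕1⊕1⊕1⊕0⊕1⊕1 = 1
Syndrome (s8...s1) = 1011 → position 11.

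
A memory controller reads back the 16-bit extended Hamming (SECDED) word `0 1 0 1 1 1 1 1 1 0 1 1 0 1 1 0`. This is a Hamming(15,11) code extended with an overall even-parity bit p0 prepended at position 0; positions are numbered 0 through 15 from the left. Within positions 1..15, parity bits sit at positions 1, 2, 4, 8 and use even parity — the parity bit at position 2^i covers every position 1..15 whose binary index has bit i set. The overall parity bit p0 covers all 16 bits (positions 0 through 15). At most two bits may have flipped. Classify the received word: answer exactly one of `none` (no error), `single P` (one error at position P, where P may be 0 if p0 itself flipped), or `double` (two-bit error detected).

s1: b1⊕b3⊕b5⊕b7⊕b9⊕b11⊕b13⊕b15 = 1⊕1⊕1⊕1⊕0⊕1⊕1⊕0 = 0
s2: b2⊕b3⊕b6⊕b7⊕b10⊕b11⊕b14⊕b15 = 0⊕1⊕1⊕1⊕1⊕1⊕1⊕0 = 0
s4: b4⊕b5⊕b6⊕b7⊕b12⊕b13⊕b14⊕b15 = 1⊕1⊕1⊕1⊕0⊕1⊕1⊕0 = 0
s8: b8⊕b9⊕b10⊕b11⊕b12⊕b13⊕b14⊕b15 = 1⊕0⊕1⊕1⊕0⊕1⊕1⊕0 = 1
Syndrome (s8...s1) = 1000 → position 8.
Overall parity (XOR of all 16 bits, including p0): 0⊕1⊕0⊕1⊕1⊕1⊕1⊕1⊕1⊕0⊕1⊕1⊕0⊕1⊕1⊕0 = 1
Overall=1, syndrome position=8 → single-bit error at position 8.

single 8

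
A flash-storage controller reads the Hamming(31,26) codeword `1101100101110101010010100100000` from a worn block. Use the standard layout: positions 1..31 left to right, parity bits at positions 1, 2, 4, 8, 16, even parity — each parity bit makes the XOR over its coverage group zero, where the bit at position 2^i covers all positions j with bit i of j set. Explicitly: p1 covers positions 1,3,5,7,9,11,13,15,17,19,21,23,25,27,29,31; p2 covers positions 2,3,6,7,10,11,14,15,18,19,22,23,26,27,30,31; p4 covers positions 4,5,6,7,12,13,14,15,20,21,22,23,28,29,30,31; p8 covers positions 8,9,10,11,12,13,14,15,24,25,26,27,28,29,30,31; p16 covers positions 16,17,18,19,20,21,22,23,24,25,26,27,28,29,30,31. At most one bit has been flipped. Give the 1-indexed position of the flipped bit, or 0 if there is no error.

19

s1: b1⊕b3⊕b5⊕b7⊕b9⊕b11⊕b13⊕b15⊕b17⊕b19⊕b21⊕b23⊕b25⊕b27⊕b29⊕b31 = 1⊕0⊕1⊕0⊕0⊕1⊕0⊕0⊕0⊕0⊕1⊕1⊕0⊕0⊕0⊕0 = 1
s2: b2⊕b3⊕b6⊕b7⊕b10⊕b11⊕b14⊕b15⊕b18⊕b19⊕b22⊕b23⊕b26⊕b27⊕b30⊕b31 = 1⊕0⊕0⊕0⊕1⊕1⊕1⊕0⊕1⊕0⊕0⊕1⊕1⊕0⊕0⊕0 = 1
s4: b4⊕b5⊕b6⊕b7⊕b12⊕b13⊕b14⊕b15⊕b20⊕b21⊕b22⊕b23⊕b28⊕b29⊕b30⊕b31 = 1⊕1⊕0⊕0⊕1⊕0⊕1⊕0⊕0⊕1⊕0⊕1⊕0⊕0⊕0⊕0 = 0
s8: b8⊕b9⊕b10⊕b11⊕b12⊕b13⊕b14⊕b15⊕b24⊕b25⊕b26⊕b27⊕b28⊕b29⊕b30⊕b31 = 1⊕0⊕1⊕1⊕1⊕0⊕1⊕0⊕0⊕0⊕1⊕0⊕0⊕0⊕0⊕0 = 0
s16: b16⊕b17⊕b18⊕b19⊕b20⊕b21⊕b22⊕b23⊕b24⊕b25⊕b26⊕b27⊕b28⊕b29⊕b30⊕b31 = 1⊕0⊕1⊕0⊕0⊕1⊕0⊕1⊕0⊕0⊕1⊕0⊕0⊕0⊕0⊕0 = 1
Syndrome (s16...s1) = 10011 → position 19.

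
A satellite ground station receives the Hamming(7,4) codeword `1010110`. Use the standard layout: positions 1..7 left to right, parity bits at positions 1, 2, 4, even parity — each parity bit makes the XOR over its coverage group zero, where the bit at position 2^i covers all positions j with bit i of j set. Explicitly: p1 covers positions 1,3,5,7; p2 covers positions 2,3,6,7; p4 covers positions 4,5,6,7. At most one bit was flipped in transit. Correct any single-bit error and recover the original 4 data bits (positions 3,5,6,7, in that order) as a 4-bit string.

1110

s1: b1⊕b3⊕b5⊕b7 = 1⊕1⊕1⊕0 = 1
s2: b2⊕b3⊕b6⊕b7 = 0⊕1⊕1⊕0 = 0
s4: b4⊕b5⊕b6⊕b7 = 0⊕1⊕1⊕0 = 0
Syndrome (s4...s1) = 001 → position 1.
Flip bit 1: corrected codeword = 0010110
Data bits at positions 3,5,6,7: 1110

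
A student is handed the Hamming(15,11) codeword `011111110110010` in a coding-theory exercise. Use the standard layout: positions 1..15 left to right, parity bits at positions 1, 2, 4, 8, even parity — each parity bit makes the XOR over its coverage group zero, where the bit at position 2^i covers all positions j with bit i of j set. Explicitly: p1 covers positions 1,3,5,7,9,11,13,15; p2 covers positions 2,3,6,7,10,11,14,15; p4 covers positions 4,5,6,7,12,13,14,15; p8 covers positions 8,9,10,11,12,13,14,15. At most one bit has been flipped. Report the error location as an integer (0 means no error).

6

s1: b1⊕b3⊕b5⊕b7⊕b9⊕b11⊕b13⊕b15 = 0⊕1⊕1⊕1⊕0⊕1⊕0⊕0 = 0
s2: b2⊕b3⊕b6⊕b7⊕b10⊕b11⊕b14⊕b15 = 1⊕1⊕1⊕1⊕1⊕1⊕1⊕0 = 1
s4: b4⊕b5⊕b6⊕b7⊕b12⊕b13⊕b14⊕b15 = 1⊕1⊕1⊕1⊕0⊕0⊕1⊕0 = 1
s8: b8⊕b9⊕b10⊕b11⊕b12⊕b13⊕b14⊕b15 = 1⊕0⊕1⊕1⊕0⊕0⊕1⊕0 = 0
Syndrome (s8...s1) = 0110 → position 6.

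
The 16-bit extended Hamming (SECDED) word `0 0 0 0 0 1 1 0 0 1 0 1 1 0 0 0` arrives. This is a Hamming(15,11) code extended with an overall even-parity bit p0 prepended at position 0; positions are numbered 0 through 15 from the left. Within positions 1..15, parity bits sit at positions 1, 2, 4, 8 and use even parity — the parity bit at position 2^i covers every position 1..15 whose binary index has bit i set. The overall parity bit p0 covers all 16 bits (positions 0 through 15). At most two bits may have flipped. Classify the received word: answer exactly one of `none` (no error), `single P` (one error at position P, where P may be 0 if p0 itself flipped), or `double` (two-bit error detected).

single 13

s1: b1⊕b3⊕b5⊕b7⊕b9⊕b11⊕b13⊕b15 = 0⊕0⊕1⊕0⊕1⊕1⊕0⊕0 = 1
s2: b2⊕b3⊕b6⊕b7⊕b10⊕b11⊕b14⊕b15 = 0⊕0⊕1⊕0⊕0⊕1⊕0⊕0 = 0
s4: b4⊕b5⊕b6⊕b7⊕b12⊕b13⊕b14⊕b15 = 0⊕1⊕1⊕0⊕1⊕0⊕0⊕0 = 1
s8: b8⊕b9⊕b10⊕b11⊕b12⊕b13⊕b14⊕b15 = 0⊕1⊕0⊕1⊕1⊕0⊕0⊕0 = 1
Syndrome (s8...s1) = 1101 → position 13.
Overall parity (XOR of all 16 bits, including p0): 0⊕0⊕0⊕0⊕0⊕1⊕1⊕0⊕0⊕1⊕0⊕1⊕1⊕0⊕0⊕0 = 1
Overall=1, syndrome position=13 → single-bit error at position 13.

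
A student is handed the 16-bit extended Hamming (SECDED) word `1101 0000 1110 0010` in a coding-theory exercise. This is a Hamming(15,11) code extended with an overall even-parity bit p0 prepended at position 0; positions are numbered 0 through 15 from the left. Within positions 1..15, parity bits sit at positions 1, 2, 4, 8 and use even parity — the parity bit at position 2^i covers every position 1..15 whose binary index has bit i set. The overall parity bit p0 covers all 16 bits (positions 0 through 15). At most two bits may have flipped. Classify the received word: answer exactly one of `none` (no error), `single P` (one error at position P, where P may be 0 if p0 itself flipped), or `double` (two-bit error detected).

s1: b1⊕b3⊕b5⊕b7⊕b9⊕b11⊕b13⊕b15 = 1⊕1⊕0⊕0⊕1⊕0⊕0⊕0 = 1
s2: b2⊕b3⊕b6⊕b7⊕b10⊕b11⊕b14⊕b15 = 0⊕1⊕0⊕0⊕1⊕0⊕1⊕0 = 1
s4: b4⊕b5⊕b6⊕b7⊕b12⊕b13⊕b14⊕b15 = 0⊕0⊕0⊕0⊕0⊕0⊕1⊕0 = 1
s8: b8⊕b9⊕b10⊕b11⊕b12⊕b13⊕b14⊕b15 = 1⊕1⊕1⊕0⊕0⊕0⊕1⊕0 = 0
Syndrome (s8...s1) = 0111 → position 7.
Overall parity (XOR of all 16 bits, including p0): 1⊕1⊕0⊕1⊕0⊕0⊕0⊕0⊕1⊕1⊕1⊕0⊕0⊕0⊕1⊕0 = 1
Overall=1, syndrome position=7 → single-bit error at position 7.

single 7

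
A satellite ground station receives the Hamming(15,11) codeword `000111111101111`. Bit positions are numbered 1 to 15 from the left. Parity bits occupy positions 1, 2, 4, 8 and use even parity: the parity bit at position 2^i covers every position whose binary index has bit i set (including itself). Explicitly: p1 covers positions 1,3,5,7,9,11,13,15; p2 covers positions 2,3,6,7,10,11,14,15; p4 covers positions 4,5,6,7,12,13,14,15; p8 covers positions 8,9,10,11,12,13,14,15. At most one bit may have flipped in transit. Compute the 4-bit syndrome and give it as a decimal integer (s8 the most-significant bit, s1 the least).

11

s1: b1⊕b3⊕b5⊕b7⊕b9⊕b11⊕b13⊕b15 = 0⊕0⊕1⊕1⊕1⊕0⊕1⊕1 = 1
s2: b2⊕b3⊕b6⊕b7⊕b10⊕b11⊕b14⊕b15 = 0⊕0⊕1⊕1⊕1⊕0⊕1⊕1 = 1
s4: b4⊕b5⊕b6⊕b7⊕b12⊕b13⊕b14⊕b15 = 1⊕1⊕1⊕1⊕1⊕1⊕1⊕1 = 0
s8: b8⊕b9⊕b10⊕b11⊕b12⊕b13⊕b14⊕b15 = 1⊕1⊕1⊕0⊕1⊕1⊕1⊕1 = 1
Syndrome (s8...s1) = 1011 → position 11.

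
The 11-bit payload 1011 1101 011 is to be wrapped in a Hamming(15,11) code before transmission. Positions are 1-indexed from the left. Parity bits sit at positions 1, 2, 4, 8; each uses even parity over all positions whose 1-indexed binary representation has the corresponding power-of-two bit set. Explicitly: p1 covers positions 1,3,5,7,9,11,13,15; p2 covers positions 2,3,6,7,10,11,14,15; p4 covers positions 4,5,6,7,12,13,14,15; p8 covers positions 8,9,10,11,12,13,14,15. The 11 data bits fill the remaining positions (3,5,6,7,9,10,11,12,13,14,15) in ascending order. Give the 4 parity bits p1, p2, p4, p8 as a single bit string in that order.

0011

Place data bits at non-power-of-two positions: b3=1, b5=0, b6=1, b7=1, b9=1, b10=1, b11=0, b12=1, b13=0, b14=1, b15=1.
p1 = XOR of data positions {3,5,7,9,11,13,15} = 1⊕0⊕1⊕1⊕0⊕0⊕1 = 0
p2 = XOR of data positions {3,6,7,10,11,14,15} = 1⊕1⊕1⊕1⊕0⊕1⊕1 = 0
p4 = XOR of data positions {5,6,7,12,13,14,15} = 0⊕1⊕1⊕1⊕0⊕1⊕1 = 1
p8 = XOR of data positions {9,10,11,12,13,14,15} = 1⊕1⊕0⊕1⊕0⊕1⊕1 = 1
Parity bits p1,p2,p4,p8 = 0011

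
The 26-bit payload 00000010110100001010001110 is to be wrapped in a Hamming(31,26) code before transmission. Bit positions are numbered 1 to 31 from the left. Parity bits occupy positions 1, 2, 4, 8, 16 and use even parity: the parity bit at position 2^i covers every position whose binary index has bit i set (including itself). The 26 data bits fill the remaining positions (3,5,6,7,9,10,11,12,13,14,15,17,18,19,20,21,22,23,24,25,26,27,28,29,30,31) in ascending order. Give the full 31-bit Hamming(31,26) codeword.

Place data bits at non-power-of-two positions: b3=0, b5=0, b6=0, b7=0, b9=0, b10=0, b11=1, b12=0, b13=1, b14=1, b15=0, b17=1, b18=0, b19=0, b20=0, b21=0, b22=1, b23=0, b24=1, b25=0, b26=0, b27=0, b28=1, b29=1, b30=1, b31=0.
p1 = XOR of data positions {3,5,7,9,11,13,15,17,19,21,23,25,27,29,31} = 0⊕0⊕0⊕0⊕1⊕1⊕0⊕1⊕0⊕0⊕0⊕0⊕0⊕1⊕0 = 0
p2 = XOR of data positions {3,6,7,10,11,14,15,18,19,22,23,26,27,30,31} = 0⊕0⊕0⊕0⊕1⊕1⊕0⊕0⊕0⊕1⊕0⊕0⊕0⊕1⊕0 = 0
p4 = XOR of data positions {5,6,7,12,13,14,15,20,21,22,23,28,29,30,31} = 0⊕0⊕0⊕0⊕1⊕1⊕0⊕0⊕0⊕1⊕0⊕1⊕1⊕1⊕0 = 0
p8 = XOR of data positions {9,10,11,12,13,14,15,24,25,26,27,28,29,30,31} = 0⊕0⊕1⊕0⊕1⊕1⊕0⊕1⊕0⊕0⊕0⊕1⊕1⊕1⊕0 = 1
p16 = XOR of data positions {17,18,19,20,21,22,23,24,25,26,27,28,29,30,31} = 1⊕0⊕0⊕0⊕0⊕1⊕0⊕1⊕0⊕0⊕0⊕1⊕1⊕1⊕0 = 0
Codeword b1..b31 = 0000000100101100100001010001110

0000000100101100100001010001110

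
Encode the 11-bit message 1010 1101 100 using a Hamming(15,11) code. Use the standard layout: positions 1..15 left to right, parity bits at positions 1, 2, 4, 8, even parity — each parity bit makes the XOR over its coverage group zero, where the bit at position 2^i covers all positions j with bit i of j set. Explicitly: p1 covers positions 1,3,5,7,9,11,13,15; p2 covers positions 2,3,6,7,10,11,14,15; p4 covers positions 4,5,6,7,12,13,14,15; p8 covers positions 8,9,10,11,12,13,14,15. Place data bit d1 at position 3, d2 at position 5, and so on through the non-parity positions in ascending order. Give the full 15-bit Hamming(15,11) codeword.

111101001101100

Place data bits at non-power-of-two positions: b3=1, b5=0, b6=1, b7=0, b9=1, b10=1, b11=0, b12=1, b13=1, b14=0, b15=0.
p1 = XOR of data positions {3,5,7,9,11,13,15} = 1⊕0⊕0⊕1⊕0⊕1⊕0 = 1
p2 = XOR of data positions {3,6,7,10,11,14,15} = 1⊕1⊕0⊕1⊕0⊕0⊕0 = 1
p4 = XOR of data positions {5,6,7,12,13,14,15} = 0⊕1⊕0⊕1⊕1⊕0⊕0 = 1
p8 = XOR of data positions {9,10,11,12,13,14,15} = 1⊕1⊕0⊕1⊕1⊕0⊕0 = 0
Codeword b1..b15 = 111101001101100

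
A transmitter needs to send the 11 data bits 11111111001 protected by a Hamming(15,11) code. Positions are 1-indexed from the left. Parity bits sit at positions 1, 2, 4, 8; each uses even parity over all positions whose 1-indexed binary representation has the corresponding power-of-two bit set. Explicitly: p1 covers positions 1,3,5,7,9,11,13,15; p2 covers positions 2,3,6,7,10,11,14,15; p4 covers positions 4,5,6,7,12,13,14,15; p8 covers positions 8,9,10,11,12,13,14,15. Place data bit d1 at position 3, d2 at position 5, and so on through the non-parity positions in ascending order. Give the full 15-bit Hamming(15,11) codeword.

Place data bits at non-power-of-two positions: b3=1, b5=1, b6=1, b7=1, b9=1, b10=1, b11=1, b12=1, b13=0, b14=0, b15=1.
p1 = XOR of data positions {3,5,7,9,11,13,15} = 1⊕1⊕1⊕1⊕1⊕0⊕1 = 0
p2 = XOR of data positions {3,6,7,10,11,14,15} = 1⊕1⊕1⊕1⊕1⊕0⊕1 = 0
p4 = XOR of data positions {5,6,7,12,13,14,15} = 1⊕1⊕1⊕1⊕0⊕0⊕1 = 1
p8 = XOR of data positions {9,10,11,12,13,14,15} = 1⊕1⊕1⊕1⊕0⊕0⊕1 = 1
Codeword b1..b15 = 001111111111001

001111111111001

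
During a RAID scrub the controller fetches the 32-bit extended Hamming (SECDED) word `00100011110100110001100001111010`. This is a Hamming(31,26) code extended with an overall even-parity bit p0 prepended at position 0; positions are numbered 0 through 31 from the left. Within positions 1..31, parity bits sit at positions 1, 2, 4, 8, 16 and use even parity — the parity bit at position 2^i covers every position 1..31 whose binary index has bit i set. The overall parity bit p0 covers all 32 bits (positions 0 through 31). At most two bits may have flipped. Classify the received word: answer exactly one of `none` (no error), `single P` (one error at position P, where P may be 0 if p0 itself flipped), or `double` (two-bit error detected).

single 21

s1: b1⊕b3⊕b5⊕b7⊕b9⊕b11⊕b13⊕b15⊕b17⊕b19⊕b21⊕b23⊕b25⊕b27⊕b29⊕b31 = 0⊕0⊕0⊕1⊕1⊕1⊕0⊕1⊕0⊕1⊕0⊕0⊕1⊕1⊕0⊕0 = 1
s2: b2⊕b3⊕b6⊕b7⊕b10⊕b11⊕b14⊕b15⊕b18⊕b19⊕b22⊕b23⊕b26⊕b27⊕b30⊕b31 = 1⊕0⊕1⊕1⊕0⊕1⊕1⊕1⊕0⊕1⊕0⊕0⊕1⊕1⊕1⊕0 = 0
s4: b4⊕b5⊕b6⊕b7⊕b12⊕b13⊕b14⊕b15⊕b20⊕b21⊕b22⊕b23⊕b28⊕b29⊕b30⊕b31 = 0⊕0⊕1⊕1⊕0⊕0⊕1⊕1⊕1⊕0⊕0⊕0⊕1⊕0⊕1⊕0 = 1
s8: b8⊕b9⊕b10⊕b11⊕b12⊕b13⊕b14⊕b15⊕b24⊕b25⊕b26⊕b27⊕b28⊕b29⊕b30⊕b31 = 1⊕1⊕0⊕1⊕0⊕0⊕1⊕1⊕0⊕1⊕1⊕1⊕1⊕0⊕1⊕0 = 0
s16: b16⊕b17⊕b18⊕b19⊕b20⊕b21⊕b22⊕b23⊕b24⊕b25⊕b26⊕b27⊕b28⊕b29⊕b30⊕b31 = 0⊕0⊕0⊕1⊕1⊕0⊕0⊕0⊕0⊕1⊕1⊕1⊕1⊕0⊕1⊕0 = 1
Syndrome (s16...s1) = 10101 → position 21.
Overall parity (XOR of all 32 bits, including p0): 0⊕0⊕1⊕0⊕0⊕0⊕1⊕1⊕1⊕1⊕0⊕1⊕0⊕0⊕1⊕1⊕0⊕0⊕0⊕1⊕1⊕0⊕0⊕0⊕0⊕1⊕1⊕1⊕1⊕0⊕1⊕0 = 1
Overall=1, syndrome position=21 → single-bit error at position 21.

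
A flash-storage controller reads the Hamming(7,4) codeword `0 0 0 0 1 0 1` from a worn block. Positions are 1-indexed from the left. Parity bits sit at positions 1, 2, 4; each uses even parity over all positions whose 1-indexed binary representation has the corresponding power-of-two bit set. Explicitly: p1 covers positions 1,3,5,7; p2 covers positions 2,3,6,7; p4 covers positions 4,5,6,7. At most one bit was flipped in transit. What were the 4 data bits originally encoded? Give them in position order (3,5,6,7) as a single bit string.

s1: b1⊕b3⊕b5⊕b7 = 0⊕0⊕1⊕1 = 0
s2: b2⊕b3⊕b6⊕b7 = 0⊕0⊕0⊕1 = 1
s4: b4⊕b5⊕b6⊕b7 = 0⊕1⊕0⊕1 = 0
Syndrome (s4...s1) = 010 → position 2.
Flip bit 2: corrected codeword = 0100101
Data bits at positions 3,5,6,7: 0101

0101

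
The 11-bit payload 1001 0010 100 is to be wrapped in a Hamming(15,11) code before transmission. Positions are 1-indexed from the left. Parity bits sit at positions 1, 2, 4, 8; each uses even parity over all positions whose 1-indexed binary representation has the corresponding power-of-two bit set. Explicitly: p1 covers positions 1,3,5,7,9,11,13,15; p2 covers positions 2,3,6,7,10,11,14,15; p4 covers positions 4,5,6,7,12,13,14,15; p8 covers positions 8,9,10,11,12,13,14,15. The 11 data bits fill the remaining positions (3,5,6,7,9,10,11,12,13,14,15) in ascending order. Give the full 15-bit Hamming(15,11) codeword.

011000100010100

Place data bits at non-power-of-two positions: b3=1, b5=0, b6=0, b7=1, b9=0, b10=0, b11=1, b12=0, b13=1, b14=0, b15=0.
p1 = XOR of data positions {3,5,7,9,11,13,15} = 1⊕0⊕1⊕0⊕1⊕1⊕0 = 0
p2 = XOR of data positions {3,6,7,10,11,14,15} = 1⊕0⊕1⊕0⊕1⊕0⊕0 = 1
p4 = XOR of data positions {5,6,7,12,13,14,15} = 0⊕0⊕1⊕0⊕1⊕0⊕0 = 0
p8 = XOR of data positions {9,10,11,12,13,14,15} = 0⊕0⊕1⊕0⊕1⊕0⊕0 = 0
Codeword b1..b15 = 011000100010100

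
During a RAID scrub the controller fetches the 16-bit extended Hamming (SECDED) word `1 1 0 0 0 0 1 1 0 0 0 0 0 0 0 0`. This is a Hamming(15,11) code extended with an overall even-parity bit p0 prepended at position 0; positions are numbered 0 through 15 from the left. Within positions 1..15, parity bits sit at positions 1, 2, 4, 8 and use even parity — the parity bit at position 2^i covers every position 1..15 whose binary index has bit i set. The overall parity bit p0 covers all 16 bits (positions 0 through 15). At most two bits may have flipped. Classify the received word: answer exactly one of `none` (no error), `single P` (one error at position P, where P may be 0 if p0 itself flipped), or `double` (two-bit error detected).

s1: b1⊕b3⊕b5⊕b7⊕b9⊕b11⊕b13⊕b15 = 1⊕0⊕0⊕1⊕0⊕0⊕0⊕0 = 0
s2: b2⊕b3⊕b6⊕b7⊕b10⊕b11⊕b14⊕b15 = 0⊕0⊕1⊕1⊕0⊕0⊕0⊕0 = 0
s4: b4⊕b5⊕b6⊕b7⊕b12⊕b13⊕b14⊕b15 = 0⊕0⊕1⊕1⊕0⊕0⊕0⊕0 = 0
s8: b8⊕b9⊕b10⊕b11⊕b12⊕b13⊕b14⊕b15 = 0⊕0⊕0⊕0⊕0⊕0⊕0⊕0 = 0
Syndrome (s8...s1) = 0000 → position 0 (no error).
Overall parity (XOR of all 16 bits, including p0): 1⊕1⊕0⊕0⊕0⊕0⊕1⊕1⊕0⊕0⊕0⊕0⊕0⊕0⊕0⊕0 = 0
Overall=0, syndrome position=0 → no error.

none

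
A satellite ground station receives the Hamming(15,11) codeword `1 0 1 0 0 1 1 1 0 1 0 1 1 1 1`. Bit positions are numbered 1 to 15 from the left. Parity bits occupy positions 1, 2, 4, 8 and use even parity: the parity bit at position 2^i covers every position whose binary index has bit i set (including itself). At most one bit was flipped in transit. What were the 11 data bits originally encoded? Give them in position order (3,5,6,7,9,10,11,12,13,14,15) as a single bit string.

10110101111

s1: b1⊕b3⊕b5⊕b7⊕b9⊕b11⊕b13⊕b15 = 1⊕1⊕0⊕1⊕0⊕0⊕1⊕1 = 1
s2: b2⊕b3⊕b6⊕b7⊕b10⊕b11⊕b14⊕b15 = 0⊕1⊕1⊕1⊕1⊕0⊕1⊕1 = 0
s4: b4⊕b5⊕b6⊕b7⊕b12⊕b13⊕b14⊕b15 = 0⊕0⊕1⊕1⊕1⊕1⊕1⊕1 = 0
s8: b8⊕b9⊕b10⊕b11⊕b12⊕b13⊕b14⊕b15 = 1⊕0⊕1⊕0⊕1⊕1⊕1⊕1 = 0
Syndrome (s8...s1) = 0001 → position 1.
Flip bit 1: corrected codeword = 001001110101111
Data bits at positions 3,5,6,7,9,10,11,12,13,14,15: 10110101111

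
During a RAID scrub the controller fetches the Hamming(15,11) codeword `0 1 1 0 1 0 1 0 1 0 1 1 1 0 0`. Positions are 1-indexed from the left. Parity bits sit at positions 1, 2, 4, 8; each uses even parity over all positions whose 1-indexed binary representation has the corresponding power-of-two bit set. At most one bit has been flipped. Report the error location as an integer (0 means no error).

s1: b1⊕b3⊕b5⊕b7⊕b9⊕b11⊕b13⊕b15 = 0⊕1⊕1⊕1⊕1⊕1⊕1⊕0 = 0
s2: b2⊕b3⊕b6⊕b7⊕b10⊕b11⊕b14⊕b15 = 1⊕1⊕0⊕1⊕0⊕1⊕0⊕0 = 0
s4: b4⊕b5⊕b6⊕b7⊕b12⊕b13⊕b14⊕b15 = 0⊕1⊕0⊕1⊕1⊕1⊕0⊕0 = 0
s8: b8⊕b9⊕b10⊕b11⊕b12⊕b13⊕b14⊕b15 = 0⊕1⊕0⊕1⊕1⊕1⊕0⊕0 = 0
Syndrome (s8...s1) = 0000 → position 0 (no error).

0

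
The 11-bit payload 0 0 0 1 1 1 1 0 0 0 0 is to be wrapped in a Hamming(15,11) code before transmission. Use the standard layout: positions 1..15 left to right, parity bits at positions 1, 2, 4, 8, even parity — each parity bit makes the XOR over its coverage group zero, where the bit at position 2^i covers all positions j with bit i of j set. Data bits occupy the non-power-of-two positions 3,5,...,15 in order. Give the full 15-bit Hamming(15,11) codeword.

Place data bits at non-power-of-two positions: b3=0, b5=0, b6=0, b7=1, b9=1, b10=1, b11=1, b12=0, b13=0, b14=0, b15=0.
p1 = XOR of data positions {3,5,7,9,11,13,15} = 0⊕0⊕1⊕1⊕1⊕0⊕0 = 1
p2 = XOR of data positions {3,6,7,10,11,14,15} = 0⊕0⊕1⊕1⊕1⊕0⊕0 = 1
p4 = XOR of data positions {5,6,7,12,13,14,15} = 0⊕0⊕1⊕0⊕0⊕0⊕0 = 1
p8 = XOR of data positions {9,10,11,12,13,14,15} = 1⊕1⊕1⊕0⊕0⊕0⊕0 = 1
Codeword b1..b15 = 110100111110000

110100111110000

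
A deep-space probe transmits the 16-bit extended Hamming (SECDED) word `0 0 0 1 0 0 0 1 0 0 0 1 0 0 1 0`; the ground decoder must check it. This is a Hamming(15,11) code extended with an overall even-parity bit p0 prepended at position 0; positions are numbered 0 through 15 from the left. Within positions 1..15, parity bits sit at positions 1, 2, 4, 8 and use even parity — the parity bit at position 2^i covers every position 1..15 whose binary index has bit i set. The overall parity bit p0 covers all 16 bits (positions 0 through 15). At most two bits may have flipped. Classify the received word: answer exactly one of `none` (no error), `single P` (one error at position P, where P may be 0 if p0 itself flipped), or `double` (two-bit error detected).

s1: b1⊕b3⊕b5⊕b7⊕b9⊕b11⊕b13⊕b15 = 0⊕1⊕0⊕1⊕0⊕1⊕0⊕0 = 1
s2: b2⊕b3⊕b6⊕b7⊕b10⊕b11⊕b14⊕b15 = 0⊕1⊕0⊕1⊕0⊕1⊕1⊕0 = 0
s4: b4⊕b5⊕b6⊕b7⊕b12⊕b13⊕b14⊕b15 = 0⊕0⊕0⊕1⊕0⊕0⊕1⊕0 = 0
s8: b8⊕b9⊕b10⊕b11⊕b12⊕b13⊕b14⊕b15 = 0⊕0⊕0⊕1⊕0⊕0⊕1⊕0 = 0
Syndrome (s8...s1) = 0001 → position 1.
Overall parity (XOR of all 16 bits, including p0): 0⊕0⊕0⊕1⊕0⊕0⊕0⊕1⊕0⊕0⊕0⊕1⊕0⊕0⊕1⊕0 = 0
Overall=0, syndrome position=1 → double-bit error detected (uncorrectable).

double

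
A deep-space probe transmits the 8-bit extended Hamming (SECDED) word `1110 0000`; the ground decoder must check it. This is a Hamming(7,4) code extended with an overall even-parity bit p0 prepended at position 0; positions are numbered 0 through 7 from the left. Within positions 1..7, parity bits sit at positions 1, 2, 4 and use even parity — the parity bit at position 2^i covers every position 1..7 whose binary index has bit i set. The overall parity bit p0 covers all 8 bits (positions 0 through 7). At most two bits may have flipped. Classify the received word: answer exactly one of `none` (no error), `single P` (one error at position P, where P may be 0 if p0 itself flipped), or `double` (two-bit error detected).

single 3

s1: b1⊕b3⊕b5⊕b7 = 1⊕0⊕0⊕0 = 1
s2: b2⊕b3⊕b6⊕b7 = 1⊕0⊕0⊕0 = 1
s4: b4⊕b5⊕b6⊕b7 = 0⊕0⊕0⊕0 = 0
Syndrome (s4...s1) = 011 → position 3.
Overall parity (XOR of all 8 bits, including p0): 1⊕1⊕1⊕0⊕0⊕0⊕0⊕0 = 1
Overall=1, syndrome position=3 → single-bit error at position 3.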